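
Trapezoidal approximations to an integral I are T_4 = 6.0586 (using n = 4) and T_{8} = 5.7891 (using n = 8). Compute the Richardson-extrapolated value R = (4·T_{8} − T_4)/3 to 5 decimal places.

R = (4·T_{8} − T_4) / 3 = (4·5.7891 − 6.0586)/3 = (17.0978)/3 = 5.69927.

5.69927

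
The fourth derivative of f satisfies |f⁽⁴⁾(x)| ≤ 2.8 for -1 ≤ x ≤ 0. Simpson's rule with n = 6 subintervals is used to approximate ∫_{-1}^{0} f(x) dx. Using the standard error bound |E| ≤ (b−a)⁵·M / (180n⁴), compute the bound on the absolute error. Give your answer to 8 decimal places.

0.00001200

|E| ≤ (1)⁵·2.8 / (180·6⁴) = 2.8/233280 = 0.00001200.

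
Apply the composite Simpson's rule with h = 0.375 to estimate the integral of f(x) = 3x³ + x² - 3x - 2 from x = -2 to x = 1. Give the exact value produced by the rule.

-9.75

h = (1 − (-2))/8 = 0.375.
Nodes x₀,…,x₈ = -2, -1.625, -1.25, -0.875, -0.5, -0.125, 0.25, 0.625, 1.
f(x) = 3x³ + x² - 3x - 2: f₀=-16, f₁=-7.357421875, f₂=-2.546875, f₃=-0.619140625, f₄=-0.625, f₅=-1.615234375, f₆=-2.640625, f₇=-2.751953125, f₈=-1.
(h/3)·[f₀ + 4f₁ + 2f₂ + 4f₃ + 2f₄ + 4f₅ + 2f₆ + 4f₇ + f₈] = 0.125·(-78) = -9.75.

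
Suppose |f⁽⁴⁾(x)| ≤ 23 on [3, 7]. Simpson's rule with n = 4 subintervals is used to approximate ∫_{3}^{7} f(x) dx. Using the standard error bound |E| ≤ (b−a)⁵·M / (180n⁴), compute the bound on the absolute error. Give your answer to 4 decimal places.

0.5111

|E| ≤ (4)⁵·23 / (180·4⁴) = 23552/46080 = 0.5111.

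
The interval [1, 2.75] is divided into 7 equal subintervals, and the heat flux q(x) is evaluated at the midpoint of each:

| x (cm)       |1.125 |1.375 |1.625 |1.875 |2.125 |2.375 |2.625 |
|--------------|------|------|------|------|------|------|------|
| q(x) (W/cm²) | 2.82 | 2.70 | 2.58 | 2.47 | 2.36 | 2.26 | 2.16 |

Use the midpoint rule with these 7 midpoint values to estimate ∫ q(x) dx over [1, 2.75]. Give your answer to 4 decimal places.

h = 0.25, n = 7.
h·[y(m₁) + y(m₂) + y(m₃) + y(m₄) + y(m₅) + y(m₆) + y(m₇)] = 0.25·(17.35) = 4.3375.

4.3375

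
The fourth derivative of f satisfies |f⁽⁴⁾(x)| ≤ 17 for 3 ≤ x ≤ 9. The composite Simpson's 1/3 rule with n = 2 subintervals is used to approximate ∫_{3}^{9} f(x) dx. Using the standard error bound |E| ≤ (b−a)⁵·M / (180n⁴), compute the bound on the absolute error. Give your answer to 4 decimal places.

|E| ≤ (6)⁵·17 / (180·2⁴) = 132192/2880 = 45.9000.

45.9000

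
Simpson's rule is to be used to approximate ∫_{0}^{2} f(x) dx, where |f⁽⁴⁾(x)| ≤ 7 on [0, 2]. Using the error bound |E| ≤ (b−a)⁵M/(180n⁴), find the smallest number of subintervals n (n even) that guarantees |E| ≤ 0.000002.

30

Need 224/(180n⁴) ≤ 0.000002.
n⁴ ≥ 224/(180·0.000002) = 622222 ⇒ n ≥ 28.0858, so the smallest even n is 30. (n must be even for Simpson's rule.)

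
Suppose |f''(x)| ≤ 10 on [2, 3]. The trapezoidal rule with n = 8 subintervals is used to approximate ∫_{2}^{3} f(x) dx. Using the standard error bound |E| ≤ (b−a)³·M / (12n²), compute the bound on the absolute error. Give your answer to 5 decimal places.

0.01302

|E| ≤ (1)³·10 / (12·8²) = 10/768 = 0.01302.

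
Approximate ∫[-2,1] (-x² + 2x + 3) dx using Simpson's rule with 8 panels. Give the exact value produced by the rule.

h = (1 − (-2))/8 = 0.375.
Nodes x₀,…,x₈ = -2, -1.625, -1.25, -0.875, -0.5, -0.125, 0.25, 0.625, 1.
f(x) = -x² + 2x + 3: f₀=-5, f₁=-2.890625, f₂=-1.0625, f₃=0.484375, f₄=1.75, f₅=2.734375, f₆=3.4375, f₇=3.859375, f₈=4.
(h/3)·[f₀ + 4f₁ + 2f₂ + 4f₃ + 2f₄ + 4f₅ + 2f₆ + 4f₇ + f₈] = 0.125·(24) = 3.

3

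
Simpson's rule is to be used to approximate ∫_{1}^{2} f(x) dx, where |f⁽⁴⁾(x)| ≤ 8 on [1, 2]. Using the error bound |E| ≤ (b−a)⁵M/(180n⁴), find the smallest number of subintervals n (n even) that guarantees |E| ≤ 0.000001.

Need 8/(180n⁴) ≤ 0.000001.
n⁴ ≥ 8/(180·0.000001) = 44444.4 ⇒ n ≥ 14.5196, so the smallest even n is 16. (n must be even for Simpson's rule.)

16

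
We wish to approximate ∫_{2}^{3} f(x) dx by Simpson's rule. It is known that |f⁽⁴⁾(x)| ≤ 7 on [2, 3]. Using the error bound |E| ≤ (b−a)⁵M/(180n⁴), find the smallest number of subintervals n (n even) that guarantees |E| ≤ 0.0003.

4

Need 7/(180n⁴) ≤ 0.0003.
n⁴ ≥ 7/(180·0.0003) = 129.63 ⇒ n ≥ 3.3742, so the smallest even n is 4. (n must be even for Simpson's rule.)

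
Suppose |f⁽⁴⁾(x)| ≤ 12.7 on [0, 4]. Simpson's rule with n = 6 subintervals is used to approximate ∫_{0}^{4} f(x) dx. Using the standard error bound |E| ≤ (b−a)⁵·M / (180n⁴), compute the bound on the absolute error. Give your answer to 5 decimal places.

0.05575

|E| ≤ (4)⁵·12.7 / (180·6⁴) = 13004.8/233280 = 0.05575.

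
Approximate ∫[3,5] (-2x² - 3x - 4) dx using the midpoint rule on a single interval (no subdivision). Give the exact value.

-96

M = (b−a)·f(4) = 2·(-48) = -96.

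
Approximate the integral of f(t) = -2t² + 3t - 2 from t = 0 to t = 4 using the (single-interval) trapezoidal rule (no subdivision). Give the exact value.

T = (b−a)/2 · [f(0) + f(4)] = 2·[(-2) + (-22)] = -48.

-48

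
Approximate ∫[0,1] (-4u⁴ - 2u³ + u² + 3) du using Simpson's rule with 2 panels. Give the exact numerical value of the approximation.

2

h = (1 − 0)/2 = 0.5.
Nodes u₀,…,u₂ = 0, 0.5, 1.
f(u) = -4u⁴ - 2u³ + u² + 3: f₀=3, f₁=2.75, f₂=-2.
(h/3)·[f₀ + 4f₁ + f₂] = 0.166667·(12) = 2.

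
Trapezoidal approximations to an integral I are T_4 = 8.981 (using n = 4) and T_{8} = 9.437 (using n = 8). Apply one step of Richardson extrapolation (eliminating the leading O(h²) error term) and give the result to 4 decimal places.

9.5890

R = (4·T_{8} − T_4) / 3 = (4·9.437 − 8.981)/3 = (28.767)/3 = 9.5890.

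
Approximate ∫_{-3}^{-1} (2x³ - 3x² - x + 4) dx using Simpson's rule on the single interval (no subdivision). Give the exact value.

-54

S = (b−a)/6 · [f(-3) + 4f(-2) + f(-1)] = 0.333333·[(-74) + 4·(-22) + 0] = -54.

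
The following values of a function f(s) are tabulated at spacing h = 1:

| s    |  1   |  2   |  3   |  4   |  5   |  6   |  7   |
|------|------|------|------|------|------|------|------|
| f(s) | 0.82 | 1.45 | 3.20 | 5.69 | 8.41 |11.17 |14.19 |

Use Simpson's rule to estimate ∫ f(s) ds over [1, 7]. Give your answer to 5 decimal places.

h = 1, n = 6.
(h/3)·[y₀ + 4y₁ + 2y₂ + 4y₃ + 2y₄ + 4y₅ + y₆] = 0.333333·(111.47) = 37.15667.

37.15667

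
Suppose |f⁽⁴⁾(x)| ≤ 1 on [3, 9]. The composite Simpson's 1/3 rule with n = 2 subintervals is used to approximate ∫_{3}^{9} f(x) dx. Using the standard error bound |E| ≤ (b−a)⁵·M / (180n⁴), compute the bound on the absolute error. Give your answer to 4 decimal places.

|E| ≤ (6)⁵·1 / (180·2⁴) = 7776/2880 = 2.7000.

2.7000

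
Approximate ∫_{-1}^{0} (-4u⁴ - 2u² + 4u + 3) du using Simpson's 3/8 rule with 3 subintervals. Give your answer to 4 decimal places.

h = (0 − (-1))/3 = 0.333333.
Nodes u₀,…,u₃ = -1, -0.666667, -0.333333, 0.
f(u) = -4u⁴ - 2u² + 4u + 3: f₀=-7, f₁=-1.345679, f₂=1.395062, f₃=3.
(3h/8)·[f₀ + 3f₁ + 3f₂ + f₃] = 0.125·(-3.851852) = -0.4815.

-0.4815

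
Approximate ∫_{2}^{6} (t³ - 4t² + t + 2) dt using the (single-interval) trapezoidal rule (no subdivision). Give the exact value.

152

T = (b−a)/2 · [f(2) + f(6)] = 2·[(-4) + 80] = 152.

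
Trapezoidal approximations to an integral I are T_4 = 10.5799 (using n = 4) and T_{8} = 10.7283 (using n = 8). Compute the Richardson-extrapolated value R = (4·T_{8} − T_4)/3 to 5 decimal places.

10.77777

R = (4·T_{8} − T_4) / 3 = (4·10.7283 − 10.5799)/3 = (32.3333)/3 = 10.77777.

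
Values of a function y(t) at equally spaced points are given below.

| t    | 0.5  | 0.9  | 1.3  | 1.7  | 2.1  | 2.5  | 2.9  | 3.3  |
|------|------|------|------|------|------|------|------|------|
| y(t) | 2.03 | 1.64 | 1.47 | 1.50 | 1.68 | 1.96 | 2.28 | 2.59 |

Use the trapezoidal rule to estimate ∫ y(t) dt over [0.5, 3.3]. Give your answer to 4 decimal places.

h = 0.4, n = 7.
(h/2)·[y₀ + 2y₁ + 2y₂ + 2y₃ + 2y₄ + 2y₅ + 2y₆ + y₇] = 0.2·(25.68) = 5.1360.

5.1360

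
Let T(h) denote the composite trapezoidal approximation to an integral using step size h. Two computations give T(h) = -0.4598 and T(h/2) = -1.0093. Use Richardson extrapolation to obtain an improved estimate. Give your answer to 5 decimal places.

-1.19247

R = (4·T(h/2) − T(h)) / 3 = (4·(-1.0093) − (-0.4598))/3 = (-3.5774)/3 = -1.19247.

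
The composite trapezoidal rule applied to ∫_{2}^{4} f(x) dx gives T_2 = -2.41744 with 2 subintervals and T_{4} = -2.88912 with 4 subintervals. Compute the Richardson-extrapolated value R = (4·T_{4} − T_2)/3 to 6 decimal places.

-3.046347

R = (4·T_{4} − T_2) / 3 = (4·(-2.88912) − (-2.41744))/3 = (-9.13904)/3 = -3.046347.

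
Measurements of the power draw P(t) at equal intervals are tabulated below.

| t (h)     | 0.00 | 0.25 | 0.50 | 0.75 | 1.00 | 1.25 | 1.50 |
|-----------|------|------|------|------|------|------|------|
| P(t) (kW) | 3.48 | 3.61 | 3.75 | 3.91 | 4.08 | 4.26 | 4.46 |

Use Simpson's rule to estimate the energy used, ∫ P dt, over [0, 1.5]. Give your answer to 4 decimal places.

h = 0.25, n = 6.
(h/3)·[y₀ + 4y₁ + 2y₂ + 4y₃ + 2y₄ + 4y₅ + y₆] = 0.083333·(70.72) = 5.8933.

5.8933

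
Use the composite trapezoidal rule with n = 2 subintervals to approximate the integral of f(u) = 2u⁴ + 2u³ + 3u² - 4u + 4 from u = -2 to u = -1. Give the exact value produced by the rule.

22.8125

h = (-1 − (-2))/2 = 0.5.
Nodes u₀,…,u₂ = -2, -1.5, -1.
f(u) = 2u⁴ + 2u³ + 3u² - 4u + 4: f₀=40, f₁=20.125, f₂=11.
(h/2)·[f₀ + 2f₁ + f₂] = 0.25·(91.25) = 22.8125.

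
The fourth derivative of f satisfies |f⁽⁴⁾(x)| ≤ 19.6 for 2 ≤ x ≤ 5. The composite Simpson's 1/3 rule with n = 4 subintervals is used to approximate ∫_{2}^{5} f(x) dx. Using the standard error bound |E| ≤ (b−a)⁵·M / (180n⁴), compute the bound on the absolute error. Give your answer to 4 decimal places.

|E| ≤ (3)⁵·19.6 / (180·4⁴) = 4762.8/46080 = 0.1034.

0.1034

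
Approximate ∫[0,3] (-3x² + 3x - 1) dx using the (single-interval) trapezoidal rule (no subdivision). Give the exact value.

T = (b−a)/2 · [f(0) + f(3)] = 1.5·[(-1) + (-19)] = -30.

-30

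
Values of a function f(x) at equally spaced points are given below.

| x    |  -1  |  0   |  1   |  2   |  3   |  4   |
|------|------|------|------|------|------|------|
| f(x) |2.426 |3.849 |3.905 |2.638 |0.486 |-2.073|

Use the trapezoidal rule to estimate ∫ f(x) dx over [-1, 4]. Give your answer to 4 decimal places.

h = 1, n = 5.
(h/2)·[y₀ + 2y₁ + 2y₂ + 2y₃ + 2y₄ + y₅] = 0.5·(22.109) = 11.0545.

11.0545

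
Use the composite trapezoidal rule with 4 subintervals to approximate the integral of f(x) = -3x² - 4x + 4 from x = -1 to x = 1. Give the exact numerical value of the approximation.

h = (1 − (-1))/4 = 0.5.
Nodes x₀,…,x₄ = -1, -0.5, 0, 0.5, 1.
f(x) = -3x² - 4x + 4: f₀=5, f₁=5.25, f₂=4, f₃=1.25, f₄=-3.
(h/2)·[f₀ + 2f₁ + 2f₂ + 2f₃ + f₄] = 0.25·(23) = 5.75.

5.75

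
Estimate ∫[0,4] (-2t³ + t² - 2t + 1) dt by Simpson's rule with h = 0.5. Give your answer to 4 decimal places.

h = (4 − 0)/8 = 0.5.
Nodes t₀,…,t₈ = 0, 0.5, 1, 1.5, 2, 2.5, 3, 3.5, 4.
f(t) = -2t³ + t² - 2t + 1: f₀=1, f₁=0, f₂=-2, f₃=-6.5, f₄=-15, f₅=-29, f₆=-50, f₇=-79.5, f₈=-119.
(h/3)·[f₀ + 4f₁ + 2f₂ + 4f₃ + 2f₄ + 4f₅ + 2f₆ + 4f₇ + f₈] = 0.166667·(-712) = -118.6667.

-118.6667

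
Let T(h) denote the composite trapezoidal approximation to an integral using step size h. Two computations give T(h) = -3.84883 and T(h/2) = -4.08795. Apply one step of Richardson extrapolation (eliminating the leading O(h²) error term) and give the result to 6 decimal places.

R = (4·T(h/2) − T(h)) / 3 = (4·(-4.08795) − (-3.84883))/3 = (-12.50297)/3 = -4.167657.

-4.167657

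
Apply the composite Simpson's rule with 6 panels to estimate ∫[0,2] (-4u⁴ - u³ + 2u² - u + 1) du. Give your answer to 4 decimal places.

h = (2 − 0)/6 = 0.333333.
Nodes u₀,…,u₆ = 0, 0.333333, 0.666667, 1, 1.333333, 1.666667, 2.
f(u) = -4u⁴ - u³ + 2u² - u + 1: f₀=1, f₁=0.802469, f₂=0.135802, f₃=-3, f₄=-11.790123, f₅=-30.604938, f₆=-65.
(h/3)·[f₀ + 4f₁ + 2f₂ + 4f₃ + 2f₄ + 4f₅ + f₆] = 0.111111·(-218.518519) = -24.2798.

-24.2798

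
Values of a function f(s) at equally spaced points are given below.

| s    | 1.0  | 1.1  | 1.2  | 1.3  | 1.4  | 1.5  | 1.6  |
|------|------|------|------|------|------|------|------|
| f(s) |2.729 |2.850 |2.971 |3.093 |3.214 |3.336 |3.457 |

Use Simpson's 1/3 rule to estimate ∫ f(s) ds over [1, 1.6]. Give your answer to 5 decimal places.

h = 0.1, n = 6.
(h/3)·[y₀ + 4y₁ + 2y₂ + 4y₃ + 2y₄ + 4y₅ + y₆] = 0.033333·(55.672) = 1.85573.

1.85573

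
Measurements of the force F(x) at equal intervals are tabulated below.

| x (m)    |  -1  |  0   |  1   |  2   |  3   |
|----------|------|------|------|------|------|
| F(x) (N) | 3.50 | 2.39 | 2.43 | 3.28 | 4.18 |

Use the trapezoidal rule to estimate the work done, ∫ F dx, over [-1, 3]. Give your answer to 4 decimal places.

h = 1, n = 4.
(h/2)·[y₀ + 2y₁ + 2y₂ + 2y₃ + y₄] = 0.5·(23.88) = 11.9400.

11.9400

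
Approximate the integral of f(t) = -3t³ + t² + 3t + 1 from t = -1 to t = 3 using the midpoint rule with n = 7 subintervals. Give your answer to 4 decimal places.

h = (3 − (-1))/7 = 0.571429.
Midpoints m₁,…,m₇ = -0.714286, -0.142857, 0.428571, 1, 1.571429, 2.142857, 2.714286.
f(m₁)=0.460641, f(m₂)=0.600583, f(m₃)=2.233236, f(m₄)=2, f(m₅)=-3.457726, f(m₆)=-17.498542, f(m₇)=-43.481050.
h·[f(m₁) + f(m₂) + f(m₃) + f(m₄) + f(m₅) + f(m₆) + f(m₇)] = 0.571429·(-59.142857) = -33.7959.

-33.7959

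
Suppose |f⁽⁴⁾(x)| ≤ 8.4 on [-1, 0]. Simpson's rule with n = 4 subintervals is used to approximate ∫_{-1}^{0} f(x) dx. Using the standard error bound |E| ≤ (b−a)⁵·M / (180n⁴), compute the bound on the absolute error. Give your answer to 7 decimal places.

0.0001823

|E| ≤ (1)⁵·8.4 / (180·4⁴) = 8.4/46080 = 0.0001823.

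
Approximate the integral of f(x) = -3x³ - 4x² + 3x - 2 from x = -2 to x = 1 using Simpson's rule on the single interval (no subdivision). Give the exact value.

S = (b−a)/6 · [f(-2) + 4f(-0.5) + f(1)] = 0.5·[0 + 4·(-4.125) + (-6)] = -11.25.

-11.25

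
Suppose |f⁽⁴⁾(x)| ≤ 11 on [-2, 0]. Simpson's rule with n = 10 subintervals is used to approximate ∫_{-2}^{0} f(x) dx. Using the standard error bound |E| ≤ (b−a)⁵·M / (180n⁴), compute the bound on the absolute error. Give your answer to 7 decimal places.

0.0001956

|E| ≤ (2)⁵·11 / (180·10⁴) = 352/1800000 = 0.0001956.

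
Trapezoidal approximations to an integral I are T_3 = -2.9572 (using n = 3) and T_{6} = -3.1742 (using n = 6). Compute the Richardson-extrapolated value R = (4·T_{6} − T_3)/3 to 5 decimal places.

R = (4·T_{6} − T_3) / 3 = (4·(-3.1742) − (-2.9572))/3 = (-9.7396)/3 = -3.24653.

-3.24653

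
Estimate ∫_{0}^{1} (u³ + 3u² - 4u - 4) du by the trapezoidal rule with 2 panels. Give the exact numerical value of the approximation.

-4.5625

h = (1 − 0)/2 = 0.5.
Nodes u₀,…,u₂ = 0, 0.5, 1.
f(u) = u³ + 3u² - 4u - 4: f₀=-4, f₁=-5.125, f₂=-4.
(h/2)·[f₀ + 2f₁ + f₂] = 0.25·(-18.25) = -4.5625.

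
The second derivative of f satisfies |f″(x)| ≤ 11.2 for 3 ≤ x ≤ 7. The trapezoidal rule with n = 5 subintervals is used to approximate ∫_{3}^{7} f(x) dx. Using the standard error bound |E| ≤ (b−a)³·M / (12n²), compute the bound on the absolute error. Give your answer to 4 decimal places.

|E| ≤ (4)³·11.2 / (12·5²) = 716.8/300 = 2.3893.

2.3893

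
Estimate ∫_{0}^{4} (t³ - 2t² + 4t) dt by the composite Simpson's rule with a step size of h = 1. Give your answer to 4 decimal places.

h = (4 − 0)/4 = 1.
Nodes t₀,…,t₄ = 0, 1, 2, 3, 4.
f(t) = t³ - 2t² + 4t: f₀=0, f₁=3, f₂=8, f₃=21, f₄=48.
(h/3)·[f₀ + 4f₁ + 2f₂ + 4f₃ + f₄] = 0.333333·(160) = 53.3333.

53.3333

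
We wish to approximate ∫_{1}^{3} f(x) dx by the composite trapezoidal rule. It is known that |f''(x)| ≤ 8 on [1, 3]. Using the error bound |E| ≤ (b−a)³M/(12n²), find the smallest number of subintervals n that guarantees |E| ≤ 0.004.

Need 64/(12n²) ≤ 0.004.
n² ≥ 64/(12·0.004) = 1333.33 ⇒ n ≥ 36.5148, so the smallest n is 37.

37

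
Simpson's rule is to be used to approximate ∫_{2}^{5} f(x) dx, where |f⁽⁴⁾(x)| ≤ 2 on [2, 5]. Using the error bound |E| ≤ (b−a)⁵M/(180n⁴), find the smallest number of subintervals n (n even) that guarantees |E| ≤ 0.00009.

Need 486/(180n⁴) ≤ 0.00009.
n⁴ ≥ 486/(180·0.00009) = 30000 ⇒ n ≥ 13.1607, so the smallest even n is 14. (n must be even for Simpson's rule.)

14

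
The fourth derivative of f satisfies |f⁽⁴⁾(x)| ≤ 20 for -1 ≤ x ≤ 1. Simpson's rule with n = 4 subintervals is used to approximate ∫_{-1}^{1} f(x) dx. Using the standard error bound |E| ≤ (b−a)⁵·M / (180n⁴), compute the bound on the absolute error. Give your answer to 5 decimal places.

|E| ≤ (2)⁵·20 / (180·4⁴) = 640/46080 = 0.01389.

0.01389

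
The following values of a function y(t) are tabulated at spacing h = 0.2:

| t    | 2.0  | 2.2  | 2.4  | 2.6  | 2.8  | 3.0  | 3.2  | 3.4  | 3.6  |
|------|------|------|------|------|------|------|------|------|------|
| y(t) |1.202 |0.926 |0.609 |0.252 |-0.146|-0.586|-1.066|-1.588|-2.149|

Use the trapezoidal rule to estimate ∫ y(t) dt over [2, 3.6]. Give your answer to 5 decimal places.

h = 0.2, n = 8.
(h/2)·[y₀ + 2y₁ + 2y₂ + 2y₃ + 2y₄ + 2y₅ + 2y₆ + 2y₇ + y₈] = 0.1·(-4.145) = -0.41450.

-0.41450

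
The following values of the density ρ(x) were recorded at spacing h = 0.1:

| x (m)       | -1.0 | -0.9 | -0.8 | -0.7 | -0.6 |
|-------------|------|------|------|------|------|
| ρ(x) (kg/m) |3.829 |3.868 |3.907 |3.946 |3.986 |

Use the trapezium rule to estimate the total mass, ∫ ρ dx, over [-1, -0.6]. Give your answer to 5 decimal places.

h = 0.1, n = 4.
(h/2)·[y₀ + 2y₁ + 2y₂ + 2y₃ + y₄] = 0.05·(31.257) = 1.56285.

1.56285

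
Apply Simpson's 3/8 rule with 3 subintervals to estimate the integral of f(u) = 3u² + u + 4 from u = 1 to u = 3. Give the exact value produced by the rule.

38

h = (3 − 1)/3 = 0.666667.
Nodes u₀,…,u₃ = 1, 1.666667, 2.333333, 3.
f(u) = 3u² + u + 4: f₀=8, f₁=14, f₂=22.666667, f₃=34.
(3h/8)·[f₀ + 3f₁ + 3f₂ + f₃] = 0.25·(152) = 38.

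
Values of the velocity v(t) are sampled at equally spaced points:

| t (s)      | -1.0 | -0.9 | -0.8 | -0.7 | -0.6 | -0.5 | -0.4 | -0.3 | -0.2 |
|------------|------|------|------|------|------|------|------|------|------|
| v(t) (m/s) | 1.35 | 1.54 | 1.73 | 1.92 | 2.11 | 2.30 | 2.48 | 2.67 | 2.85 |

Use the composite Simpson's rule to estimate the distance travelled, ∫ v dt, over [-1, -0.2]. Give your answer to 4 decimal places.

1.6853

h = 0.1, n = 8.
(h/3)·[y₀ + 4y₁ + 2y₂ + 4y₃ + 2y₄ + 4y₅ + 2y₆ + 4y₇ + y₈] = 0.033333·(50.56) = 1.6853.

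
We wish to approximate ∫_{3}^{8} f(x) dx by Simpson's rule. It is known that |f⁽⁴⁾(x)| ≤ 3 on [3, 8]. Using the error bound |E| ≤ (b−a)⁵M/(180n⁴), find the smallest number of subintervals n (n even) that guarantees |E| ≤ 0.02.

Need 9375/(180n⁴) ≤ 0.02.
n⁴ ≥ 9375/(180·0.02) = 2604.17 ⇒ n ≥ 7.1436, so the smallest even n is 8. (n must be even for Simpson's rule.)

8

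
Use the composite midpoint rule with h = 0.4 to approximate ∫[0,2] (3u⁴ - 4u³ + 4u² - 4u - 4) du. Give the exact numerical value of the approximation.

-2.55552

h = (2 − 0)/5 = 0.4.
Midpoints m₁,…,m₅ = 0.2, 0.6, 1, 1.4, 1.8.
f(m₁)=-4.6672, f(m₂)=-5.4352, f(m₃)=-5, f(m₄)=-1.2112, f(m₅)=9.9248.
h·[f(m₁) + f(m₂) + f(m₃) + f(m₄) + f(m₅)] = 0.4·(-6.3888) = -2.55552.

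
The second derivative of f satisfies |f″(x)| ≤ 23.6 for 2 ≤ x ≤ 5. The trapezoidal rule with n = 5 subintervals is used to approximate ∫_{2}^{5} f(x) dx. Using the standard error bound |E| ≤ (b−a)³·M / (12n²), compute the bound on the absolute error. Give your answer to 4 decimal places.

|E| ≤ (3)³·23.6 / (12·5²) = 637.2/300 = 2.1240.

2.1240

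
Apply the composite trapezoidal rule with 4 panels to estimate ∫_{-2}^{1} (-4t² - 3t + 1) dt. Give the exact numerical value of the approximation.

-5.625

h = (1 − (-2))/4 = 0.75.
Nodes t₀,…,t₄ = -2, -1.25, -0.5, 0.25, 1.
f(t) = -4t² - 3t + 1: f₀=-9, f₁=-1.5, f₂=1.5, f₃=0, f₄=-6.
(h/2)·[f₀ + 2f₁ + 2f₂ + 2f₃ + f₄] = 0.375·(-15) = -5.625.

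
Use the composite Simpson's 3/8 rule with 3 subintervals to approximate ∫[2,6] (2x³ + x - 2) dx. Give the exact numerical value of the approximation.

h = (6 − 2)/3 = 1.333333.
Nodes x₀,…,x₃ = 2, 3.333333, 4.666667, 6.
f(x) = 2x³ + x - 2: f₀=16, f₁=75.407407, f₂=205.925926, f₃=436.
(3h/8)·[f₀ + 3f₁ + 3f₂ + f₃] = 0.5·(1296) = 648.

648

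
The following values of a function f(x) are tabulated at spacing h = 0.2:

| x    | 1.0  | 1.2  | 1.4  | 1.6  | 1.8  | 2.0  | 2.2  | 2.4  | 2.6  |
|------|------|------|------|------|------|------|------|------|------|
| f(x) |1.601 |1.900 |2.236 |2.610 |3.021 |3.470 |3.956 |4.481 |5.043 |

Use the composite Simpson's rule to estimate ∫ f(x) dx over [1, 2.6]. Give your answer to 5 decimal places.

h = 0.2, n = 8.
(h/3)·[y₀ + 4y₁ + 2y₂ + 4y₃ + 2y₄ + 4y₅ + 2y₆ + 4y₇ + y₈] = 0.066667·(74.914) = 4.99427.

4.99427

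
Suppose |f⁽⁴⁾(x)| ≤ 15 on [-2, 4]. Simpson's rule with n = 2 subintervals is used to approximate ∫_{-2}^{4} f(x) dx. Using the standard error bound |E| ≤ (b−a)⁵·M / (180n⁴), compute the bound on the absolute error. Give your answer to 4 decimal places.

40.5000

|E| ≤ (6)⁵·15 / (180·2⁴) = 116640/2880 = 40.5000.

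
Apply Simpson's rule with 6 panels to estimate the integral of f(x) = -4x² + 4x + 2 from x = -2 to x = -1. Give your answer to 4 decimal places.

-13.3333

h = (-1 − (-2))/6 = 0.166667.
Nodes x₀,…,x₆ = -2, -1.833333, -1.666667, -1.5, -1.333333, -1.166667, -1.
f(x) = -4x² + 4x + 2: f₀=-22, f₁=-18.777778, f₂=-15.777778, f₃=-13, f₄=-10.444444, f₅=-8.111111, f₆=-6.
(h/3)·[f₀ + 4f₁ + 2f₂ + 4f₃ + 2f₄ + 4f₅ + f₆] = 0.055556·(-240) = -13.3333.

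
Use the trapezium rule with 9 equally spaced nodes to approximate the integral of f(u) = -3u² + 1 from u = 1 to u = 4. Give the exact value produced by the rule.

h = (4 − 1)/8 = 0.375.
Nodes u₀,…,u₈ = 1, 1.375, 1.75, 2.125, 2.5, 2.875, 3.25, 3.625, 4.
f(u) = -3u² + 1: f₀=-2, f₁=-4.671875, f₂=-8.1875, f₃=-12.546875, f₄=-17.75, f₅=-23.796875, f₆=-30.6875, f₇=-38.421875, f₈=-47.
(h/2)·[f₀ + 2f₁ + 2f₂ + 2f₃ + 2f₄ + 2f₅ + 2f₆ + 2f₇ + f₈] = 0.1875·(-321.125) = -60.2109375.

-60.2109375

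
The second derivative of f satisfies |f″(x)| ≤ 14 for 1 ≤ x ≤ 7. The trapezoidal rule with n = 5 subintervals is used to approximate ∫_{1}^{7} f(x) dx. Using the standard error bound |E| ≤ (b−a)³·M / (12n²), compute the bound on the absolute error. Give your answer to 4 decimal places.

|E| ≤ (6)³·14 / (12·5²) = 3024/300 = 10.0800.

10.0800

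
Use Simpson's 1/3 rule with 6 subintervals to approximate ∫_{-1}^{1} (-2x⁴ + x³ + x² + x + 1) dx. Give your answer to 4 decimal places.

1.8601

h = (1 − (-1))/6 = 0.333333.
Nodes x₀,…,x₆ = -1, -0.666667, -0.333333, 0, 0.333333, 0.666667, 1.
f(x) = -2x⁴ + x³ + x² + x + 1: f₀=-2, f₁=0.086420, f₂=0.716049, f₃=1, f₄=1.456790, f₅=2.012346, f₆=2.
(h/3)·[f₀ + 4f₁ + 2f₂ + 4f₃ + 2f₄ + 4f₅ + f₆] = 0.111111·(16.740741) = 1.8601.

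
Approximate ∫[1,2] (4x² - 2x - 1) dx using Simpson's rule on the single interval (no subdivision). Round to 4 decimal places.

5.3333

S = (b−a)/6 · [f(1) + 4f(1.5) + f(2)] = 0.166667·[1 + 4·5 + 11] = 5.3333.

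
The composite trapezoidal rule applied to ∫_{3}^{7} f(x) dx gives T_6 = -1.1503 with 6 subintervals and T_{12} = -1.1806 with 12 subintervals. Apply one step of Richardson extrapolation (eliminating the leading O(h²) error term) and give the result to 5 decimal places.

R = (4·T_{12} − T_6) / 3 = (4·(-1.1806) − (-1.1503))/3 = (-3.5721)/3 = -1.19070.

-1.19070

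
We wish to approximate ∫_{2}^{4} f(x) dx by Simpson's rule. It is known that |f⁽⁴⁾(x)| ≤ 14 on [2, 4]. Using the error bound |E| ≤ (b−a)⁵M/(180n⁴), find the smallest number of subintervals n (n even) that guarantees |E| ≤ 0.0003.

Need 448/(180n⁴) ≤ 0.0003.
n⁴ ≥ 448/(180·0.0003) = 8296.3 ⇒ n ≥ 9.5438, so the smallest even n is 10. (n must be even for Simpson's rule.)

10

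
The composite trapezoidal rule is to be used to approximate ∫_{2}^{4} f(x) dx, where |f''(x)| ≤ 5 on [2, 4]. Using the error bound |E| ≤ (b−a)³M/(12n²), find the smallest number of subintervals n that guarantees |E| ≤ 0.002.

41

Need 40/(12n²) ≤ 0.002.
n² ≥ 40/(12·0.002) = 1666.67 ⇒ n ≥ 40.8248, so the smallest n is 41.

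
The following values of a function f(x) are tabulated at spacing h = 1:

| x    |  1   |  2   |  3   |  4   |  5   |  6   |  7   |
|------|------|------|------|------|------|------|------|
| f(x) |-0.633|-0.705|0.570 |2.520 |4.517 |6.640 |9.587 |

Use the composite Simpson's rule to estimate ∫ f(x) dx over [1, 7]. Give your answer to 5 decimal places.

17.64933

h = 1, n = 6.
(h/3)·[y₀ + 4y₁ + 2y₂ + 4y₃ + 2y₄ + 4y₅ + y₆] = 0.333333·(52.948) = 17.64933.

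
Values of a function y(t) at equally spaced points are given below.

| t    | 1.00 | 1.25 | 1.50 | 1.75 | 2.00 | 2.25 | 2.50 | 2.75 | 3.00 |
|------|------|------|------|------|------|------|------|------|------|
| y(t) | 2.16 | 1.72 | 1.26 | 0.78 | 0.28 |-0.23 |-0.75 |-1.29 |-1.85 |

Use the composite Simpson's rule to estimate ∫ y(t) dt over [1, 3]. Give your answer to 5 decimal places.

h = 0.25, n = 8.
(h/3)·[y₀ + 4y₁ + 2y₂ + 4y₃ + 2y₄ + 4y₅ + 2y₆ + 4y₇ + y₈] = 0.083333·(5.81) = 0.48417.

0.48417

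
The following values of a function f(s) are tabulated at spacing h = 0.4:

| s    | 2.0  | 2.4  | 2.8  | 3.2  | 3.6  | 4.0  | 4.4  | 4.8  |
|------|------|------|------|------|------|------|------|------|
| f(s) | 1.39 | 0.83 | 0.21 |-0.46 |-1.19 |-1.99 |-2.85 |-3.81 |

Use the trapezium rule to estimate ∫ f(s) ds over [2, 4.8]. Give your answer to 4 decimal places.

h = 0.4, n = 7.
(h/2)·[y₀ + 2y₁ + 2y₂ + 2y₃ + 2y₄ + 2y₅ + 2y₆ + y₇] = 0.2·(-13.32) = -2.6640.

-2.6640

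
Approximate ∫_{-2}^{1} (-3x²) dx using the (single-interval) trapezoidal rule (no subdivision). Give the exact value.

T = (b−a)/2 · [f(-2) + f(1)] = 1.5·[(-12) + (-3)] = -22.5.

-22.5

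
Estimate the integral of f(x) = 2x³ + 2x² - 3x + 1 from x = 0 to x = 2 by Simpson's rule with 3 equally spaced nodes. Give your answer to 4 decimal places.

h = (2 − 0)/2 = 1.
Nodes x₀,…,x₂ = 0, 1, 2.
f(x) = 2x³ + 2x² - 3x + 1: f₀=1, f₁=2, f₂=19.
(h/3)·[f₀ + 4f₁ + f₂] = 0.333333·(28) = 9.3333.

9.3333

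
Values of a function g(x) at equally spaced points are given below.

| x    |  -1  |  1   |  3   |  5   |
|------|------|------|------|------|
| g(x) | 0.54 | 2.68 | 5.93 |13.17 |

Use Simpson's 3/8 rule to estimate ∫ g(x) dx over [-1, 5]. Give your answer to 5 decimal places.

h = 2, n = 3.
(3h/8)·[y₀ + 3y₁ + 3y₂ + y₃] = 0.75·(39.54) = 29.65500.

29.65500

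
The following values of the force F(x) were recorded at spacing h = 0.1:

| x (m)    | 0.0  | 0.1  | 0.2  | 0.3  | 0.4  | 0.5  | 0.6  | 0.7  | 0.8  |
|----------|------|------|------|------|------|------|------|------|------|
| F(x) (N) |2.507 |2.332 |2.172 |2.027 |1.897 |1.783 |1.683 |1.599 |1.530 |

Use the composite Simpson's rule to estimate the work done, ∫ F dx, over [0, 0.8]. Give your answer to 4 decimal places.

1.5502

h = 0.1, n = 8.
(h/3)·[y₀ + 4y₁ + 2y₂ + 4y₃ + 2y₄ + 4y₅ + 2y₆ + 4y₇ + y₈] = 0.033333·(46.505) = 1.5502.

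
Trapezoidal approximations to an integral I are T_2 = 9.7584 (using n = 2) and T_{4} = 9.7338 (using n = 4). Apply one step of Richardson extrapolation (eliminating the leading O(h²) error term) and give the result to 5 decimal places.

9.72560

R = (4·T_{4} − T_2) / 3 = (4·9.7338 − 9.7584)/3 = (29.1768)/3 = 9.72560.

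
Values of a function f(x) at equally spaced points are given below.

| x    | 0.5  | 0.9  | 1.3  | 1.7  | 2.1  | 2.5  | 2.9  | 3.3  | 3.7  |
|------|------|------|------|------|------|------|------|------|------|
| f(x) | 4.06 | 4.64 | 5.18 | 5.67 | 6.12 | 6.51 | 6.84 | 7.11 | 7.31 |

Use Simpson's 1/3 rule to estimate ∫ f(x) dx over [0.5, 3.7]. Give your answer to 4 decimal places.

h = 0.4, n = 8.
(h/3)·[y₀ + 4y₁ + 2y₂ + 4y₃ + 2y₄ + 4y₅ + 2y₆ + 4y₇ + y₈] = 0.133333·(143.37) = 19.1160.

19.1160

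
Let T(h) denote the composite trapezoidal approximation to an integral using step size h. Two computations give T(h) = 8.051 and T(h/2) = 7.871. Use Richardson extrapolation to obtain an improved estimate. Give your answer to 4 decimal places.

7.8110

R = (4·T(h/2) − T(h)) / 3 = (4·7.871 − 8.051)/3 = (23.433)/3 = 7.8110.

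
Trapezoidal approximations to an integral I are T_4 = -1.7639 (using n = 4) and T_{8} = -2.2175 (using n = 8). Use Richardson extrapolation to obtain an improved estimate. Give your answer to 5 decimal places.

-2.36870

R = (4·T_{8} − T_4) / 3 = (4·(-2.2175) − (-1.7639))/3 = (-7.1061)/3 = -2.36870.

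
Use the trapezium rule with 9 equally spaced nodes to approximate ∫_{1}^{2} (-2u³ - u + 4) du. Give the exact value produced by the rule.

h = (2 − 1)/8 = 0.125.
Nodes u₀,…,u₈ = 1, 1.125, 1.25, 1.375, 1.5, 1.625, 1.75, 1.875, 2.
f(u) = -2u³ - u + 4: f₀=1, f₁=0.02734375, f₂=-1.15625, f₃=-2.57421875, f₄=-4.25, f₅=-6.20703125, f₆=-8.46875, f₇=-11.05859375, f₈=-14.
(h/2)·[f₀ + 2f₁ + 2f₂ + 2f₃ + 2f₄ + 2f₅ + 2f₆ + 2f₇ + f₈] = 0.0625·(-80.375) = -5.0234375.

-5.0234375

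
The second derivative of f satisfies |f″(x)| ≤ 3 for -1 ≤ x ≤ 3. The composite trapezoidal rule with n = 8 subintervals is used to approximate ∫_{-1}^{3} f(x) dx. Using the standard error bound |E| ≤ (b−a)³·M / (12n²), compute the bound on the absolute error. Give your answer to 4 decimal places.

|E| ≤ (4)³·3 / (12·8²) = 192/768 = 0.2500.

0.2500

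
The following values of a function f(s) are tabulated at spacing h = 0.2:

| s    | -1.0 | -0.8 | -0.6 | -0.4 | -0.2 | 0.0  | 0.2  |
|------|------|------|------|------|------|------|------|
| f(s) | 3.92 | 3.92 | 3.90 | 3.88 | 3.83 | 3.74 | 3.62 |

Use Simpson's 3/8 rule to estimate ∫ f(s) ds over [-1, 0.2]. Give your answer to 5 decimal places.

h = 0.2, n = 6.
(3h/8)·[y₀ + 3y₁ + 3y₂ + 2y₃ + 3y₄ + 3y₅ + y₆] = 0.075·(61.47) = 4.61025.

4.61025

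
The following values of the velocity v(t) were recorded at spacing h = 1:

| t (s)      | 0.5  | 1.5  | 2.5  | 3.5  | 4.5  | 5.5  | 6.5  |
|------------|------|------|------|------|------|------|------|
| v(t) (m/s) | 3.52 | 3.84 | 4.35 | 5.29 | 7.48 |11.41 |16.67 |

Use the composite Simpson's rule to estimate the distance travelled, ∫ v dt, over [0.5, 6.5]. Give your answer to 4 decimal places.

42.0033

h = 1, n = 6.
(h/3)·[y₀ + 4y₁ + 2y₂ + 4y₃ + 2y₄ + 4y₅ + y₆] = 0.333333·(126.01) = 42.0033.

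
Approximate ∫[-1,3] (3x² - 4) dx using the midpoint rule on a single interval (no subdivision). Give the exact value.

M = (b−a)·f(1) = 4·(-1) = -4.

-4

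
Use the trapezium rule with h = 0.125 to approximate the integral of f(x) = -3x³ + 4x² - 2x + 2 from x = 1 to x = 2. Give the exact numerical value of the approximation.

-2.94140625

h = (2 − 1)/8 = 0.125.
Nodes x₀,…,x₈ = 1, 1.125, 1.25, 1.375, 1.5, 1.625, 1.75, 1.875, 2.
f(x) = -3x³ + 4x² - 2x + 2: f₀=1, f₁=0.541015625, f₂=-0.109375, f₃=-0.986328125, f₄=-2.125, f₅=-3.560546875, f₆=-5.328125, f₇=-7.462890625, f₈=-10.
(h/2)·[f₀ + 2f₁ + 2f₂ + 2f₃ + 2f₄ + 2f₅ + 2f₆ + 2f₇ + f₈] = 0.0625·(-47.0625) = -2.94140625.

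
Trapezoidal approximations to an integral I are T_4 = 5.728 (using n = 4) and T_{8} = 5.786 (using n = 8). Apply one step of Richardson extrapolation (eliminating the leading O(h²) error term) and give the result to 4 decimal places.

R = (4·T_{8} − T_4) / 3 = (4·5.786 − 5.728)/3 = (17.416)/3 = 5.8053.

5.8053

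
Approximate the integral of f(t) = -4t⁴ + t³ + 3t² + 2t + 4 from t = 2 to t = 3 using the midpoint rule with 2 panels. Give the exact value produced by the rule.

-121.609375

h = (3 − 2)/2 = 0.5.
Midpoints m₁,…,m₂ = 2.25, 2.75.
f(m₁)=-67.4375, f(m₂)=-175.78125.
h·[f(m₁) + f(m₂)] = 0.5·(-243.21875) = -121.609375.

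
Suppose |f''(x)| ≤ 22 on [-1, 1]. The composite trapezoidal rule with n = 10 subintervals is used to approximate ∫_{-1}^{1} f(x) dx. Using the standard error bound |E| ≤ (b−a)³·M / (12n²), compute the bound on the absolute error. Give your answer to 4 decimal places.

|E| ≤ (2)³·22 / (12·10²) = 176/1200 = 0.1467.

0.1467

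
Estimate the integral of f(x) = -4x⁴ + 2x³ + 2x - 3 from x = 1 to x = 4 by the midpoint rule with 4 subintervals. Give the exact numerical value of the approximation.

-663.4951171875

h = (4 − 1)/4 = 0.75.
Midpoints m₁,…,m₄ = 1.375, 2.125, 2.875, 3.625.
f(m₁)=-9.3486328125, f(m₂)=-61.1220703125, f(m₃)=-223.0048828125, f(m₄)=-591.1845703125.
h·[f(m₁) + f(m₂) + f(m₃) + f(m₄)] = 0.75·(-884.66015625) = -663.4951171875.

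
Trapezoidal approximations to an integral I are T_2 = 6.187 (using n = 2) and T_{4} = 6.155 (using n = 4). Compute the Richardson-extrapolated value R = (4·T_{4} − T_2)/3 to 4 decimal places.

6.1443

R = (4·T_{4} − T_2) / 3 = (4·6.155 − 6.187)/3 = (18.433)/3 = 6.1443.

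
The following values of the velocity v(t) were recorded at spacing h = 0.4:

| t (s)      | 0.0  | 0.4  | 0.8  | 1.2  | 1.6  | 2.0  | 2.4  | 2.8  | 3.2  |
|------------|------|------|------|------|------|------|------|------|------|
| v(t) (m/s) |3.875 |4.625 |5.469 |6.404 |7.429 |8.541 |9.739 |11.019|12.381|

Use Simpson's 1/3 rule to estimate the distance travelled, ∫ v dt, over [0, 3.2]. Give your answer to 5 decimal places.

h = 0.4, n = 8.
(h/3)·[y₀ + 4y₁ + 2y₂ + 4y₃ + 2y₄ + 4y₅ + 2y₆ + 4y₇ + y₈] = 0.133333·(183.886) = 24.51813.

24.51813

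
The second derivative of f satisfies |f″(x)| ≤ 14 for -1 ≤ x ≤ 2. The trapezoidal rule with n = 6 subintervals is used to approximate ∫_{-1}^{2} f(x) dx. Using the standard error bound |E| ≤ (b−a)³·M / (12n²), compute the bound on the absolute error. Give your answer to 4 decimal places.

0.8750

|E| ≤ (3)³·14 / (12·6²) = 378/432 = 0.8750.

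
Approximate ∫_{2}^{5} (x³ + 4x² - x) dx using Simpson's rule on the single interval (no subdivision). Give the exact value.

297.75

S = (b−a)/6 · [f(2) + 4f(3.5) + f(5)] = 0.5·[22 + 4·88.375 + 220] = 297.75.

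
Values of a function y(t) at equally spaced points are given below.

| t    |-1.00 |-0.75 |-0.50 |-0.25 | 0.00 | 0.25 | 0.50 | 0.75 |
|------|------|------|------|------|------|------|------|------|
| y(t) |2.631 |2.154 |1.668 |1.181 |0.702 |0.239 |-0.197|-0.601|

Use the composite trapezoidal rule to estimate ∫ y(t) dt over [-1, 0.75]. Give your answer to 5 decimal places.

1.69050

h = 0.25, n = 7.
(h/2)·[y₀ + 2y₁ + 2y₂ + 2y₃ + 2y₄ + 2y₅ + 2y₆ + y₇] = 0.125·(13.524) = 1.69050.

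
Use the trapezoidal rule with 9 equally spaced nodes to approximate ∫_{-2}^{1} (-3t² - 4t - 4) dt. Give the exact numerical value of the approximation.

-15.2109375

h = (1 − (-2))/8 = 0.375.
Nodes t₀,…,t₈ = -2, -1.625, -1.25, -0.875, -0.5, -0.125, 0.25, 0.625, 1.
f(t) = -3t² - 4t - 4: f₀=-8, f₁=-5.421875, f₂=-3.6875, f₃=-2.796875, f₄=-2.75, f₅=-3.546875, f₆=-5.1875, f₇=-7.671875, f₈=-11.
(h/2)·[f₀ + 2f₁ + 2f₂ + 2f₃ + 2f₄ + 2f₅ + 2f₆ + 2f₇ + f₈] = 0.1875·(-81.125) = -15.2109375.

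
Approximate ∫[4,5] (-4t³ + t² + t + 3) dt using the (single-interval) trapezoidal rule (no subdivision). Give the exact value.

T = (b−a)/2 · [f(4) + f(5)] = 0.5·[(-233) + (-467)] = -350.

-350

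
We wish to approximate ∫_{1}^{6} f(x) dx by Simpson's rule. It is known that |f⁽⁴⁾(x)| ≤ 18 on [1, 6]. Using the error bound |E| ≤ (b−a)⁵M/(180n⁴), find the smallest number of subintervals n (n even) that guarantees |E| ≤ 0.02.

Need 56250/(180n⁴) ≤ 0.02.
n⁴ ≥ 56250/(180·0.02) = 15625 ⇒ n ≥ 11.1803, so the smallest even n is 12. (n must be even for Simpson's rule.)

12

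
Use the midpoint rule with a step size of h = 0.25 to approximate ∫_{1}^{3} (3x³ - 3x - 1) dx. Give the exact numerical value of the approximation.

45.8125

h = (3 − 1)/8 = 0.25.
Midpoints m₁,…,m₈ = 1.125, 1.375, 1.625, 1.875, 2.125, 2.375, 2.625, 2.875.
f(m₁)=-0.103515625, f(m₂)=2.673828125, f(m₃)=6.998046875, f(m₄)=13.150390625, f(m₅)=21.412109375, f(m₆)=32.064453125, f(m₇)=45.388671875, f(m₈)=61.666015625.
h·[f(m₁) + f(m₂) + f(m₃) + f(m₄) + f(m₅) + f(m₆) + f(m₇) + f(m₈)] = 0.25·(183.25) = 45.8125.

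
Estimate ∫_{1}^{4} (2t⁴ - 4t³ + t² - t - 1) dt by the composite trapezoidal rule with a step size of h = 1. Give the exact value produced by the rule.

h = (4 − 1)/3 = 1.
Nodes t₀,…,t₃ = 1, 2, 3, 4.
f(t) = 2t⁴ - 4t³ + t² - t - 1: f₀=-3, f₁=1, f₂=59, f₃=267.
(h/2)·[f₀ + 2f₁ + 2f₂ + f₃] = 0.5·(384) = 192.

192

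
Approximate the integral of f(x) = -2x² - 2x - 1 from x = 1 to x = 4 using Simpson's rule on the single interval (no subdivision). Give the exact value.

-60

S = (b−a)/6 · [f(1) + 4f(2.5) + f(4)] = 0.5·[(-5) + 4·(-18.5) + (-41)] = -60.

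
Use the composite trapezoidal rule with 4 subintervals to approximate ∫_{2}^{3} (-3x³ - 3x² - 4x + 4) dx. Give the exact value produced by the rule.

-74.015625

h = (3 − 2)/4 = 0.25.
Nodes x₀,…,x₄ = 2, 2.25, 2.5, 2.75, 3.
f(x) = -3x³ - 3x² - 4x + 4: f₀=-40, f₁=-54.359375, f₂=-71.625, f₃=-92.078125, f₄=-116.
(h/2)·[f₀ + 2f₁ + 2f₂ + 2f₃ + f₄] = 0.125·(-592.125) = -74.015625.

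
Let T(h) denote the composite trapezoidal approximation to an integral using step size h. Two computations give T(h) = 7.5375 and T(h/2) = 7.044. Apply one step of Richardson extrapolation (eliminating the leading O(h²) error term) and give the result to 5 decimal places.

R = (4·T(h/2) − T(h)) / 3 = (4·7.044 − 7.5375)/3 = (20.6385)/3 = 6.87950.

6.87950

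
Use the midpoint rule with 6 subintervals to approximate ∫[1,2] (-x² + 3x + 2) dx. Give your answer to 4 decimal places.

h = (2 − 1)/6 = 0.166667.
Midpoints m₁,…,m₆ = 1.083333, 1.25, 1.416667, 1.583333, 1.75, 1.916667.
f(m₁)=4.076389, f(m₂)=4.1875, f(m₃)=4.243056, f(m₄)=4.243056, f(m₅)=4.1875, f(m₆)=4.076389.
h·[f(m₁) + f(m₂) + f(m₃) + f(m₄) + f(m₅) + f(m₆)] = 0.166667·(25.013889) = 4.1690.

4.1690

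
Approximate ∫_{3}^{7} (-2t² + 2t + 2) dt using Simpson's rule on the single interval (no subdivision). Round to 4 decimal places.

-162.6667

S = (b−a)/6 · [f(3) + 4f(5) + f(7)] = 0.666667·[(-10) + 4·(-38) + (-82)] = -162.6667.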